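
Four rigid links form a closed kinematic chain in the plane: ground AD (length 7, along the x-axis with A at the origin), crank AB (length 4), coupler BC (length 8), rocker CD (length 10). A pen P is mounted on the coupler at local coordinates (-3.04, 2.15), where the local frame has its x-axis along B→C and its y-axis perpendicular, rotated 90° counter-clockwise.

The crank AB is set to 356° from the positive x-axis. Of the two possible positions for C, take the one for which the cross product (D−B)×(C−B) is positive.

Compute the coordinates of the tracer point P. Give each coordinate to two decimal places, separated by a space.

A=(0,0), D=(7.00,0)
B = A + 4.00·(cos356°, sin356°) = (3.9903, -0.2790)
|BD| = 3.0227
circle(B,8.00) ∩ circle(D,10.00): a=-4.4437, h=6.6523
  candidates: C₊=(-1.0486,5.9347) cross=20.108; C₋=(0.1796,-7.3132) cross=-20.108
  mode + wants cross > 0 → take C=(-1.0486,5.9347) (cross=20.108)
ex = (C−B)/|BC| = (-0.6299,0.7767); ey = (-0.7767,-0.6299)
P = B + -3.04·ex + 2.15·ey = (4.2351,-3.9944)

4.24 -3.99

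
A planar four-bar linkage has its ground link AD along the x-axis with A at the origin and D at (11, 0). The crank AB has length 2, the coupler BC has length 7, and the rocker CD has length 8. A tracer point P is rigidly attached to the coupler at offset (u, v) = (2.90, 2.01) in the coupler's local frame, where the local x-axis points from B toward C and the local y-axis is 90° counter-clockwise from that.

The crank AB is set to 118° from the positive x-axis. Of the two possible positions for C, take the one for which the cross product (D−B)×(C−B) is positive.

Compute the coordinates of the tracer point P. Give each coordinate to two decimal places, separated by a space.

A=(0,0), D=(11.00,0)
B = A + 2.00·(cos118°, sin118°) = (-0.9389, 1.7659)
|BD| = 12.0688
circle(B,7.00) ∩ circle(D,8.00): a=5.4130, h=4.4384
  candidates: C₊=(5.0652,5.3645) cross=53.567; C₋=(3.7664,-3.4168) cross=-53.567
  mode + wants cross > 0 → take C=(5.0652,5.3645) (cross=53.567)
ex = (C−B)/|BC| = (0.8577,0.5141); ey = (-0.5141,0.8577)
P = B + 2.90·ex + 2.01·ey = (0.5152,4.9808)

0.52 4.98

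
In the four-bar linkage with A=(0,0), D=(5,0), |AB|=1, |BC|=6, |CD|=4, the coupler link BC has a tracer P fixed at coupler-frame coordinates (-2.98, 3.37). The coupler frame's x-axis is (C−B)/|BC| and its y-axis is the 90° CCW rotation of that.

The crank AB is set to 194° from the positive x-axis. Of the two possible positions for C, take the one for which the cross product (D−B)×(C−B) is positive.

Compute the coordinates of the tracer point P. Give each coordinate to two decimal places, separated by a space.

A=(0,0), D=(5.00,0)
B = A + 1.00·(cos194°, sin194°) = (-0.9703, -0.2419)
|BD| = 5.9752
circle(B,6.00) ∩ circle(D,4.00): a=4.6612, h=3.7780
  candidates: C₊=(3.5341,3.7217) cross=22.574; C₋=(3.8400,-3.8281) cross=-22.574
  mode + wants cross > 0 → take C=(3.5341,3.7217) (cross=22.574)
ex = (C−B)/|BC| = (0.7507,0.6606); ey = (-0.6606,0.7507)
P = B + -2.98·ex + 3.37·ey = (-5.4337,0.3194)

-5.43 0.32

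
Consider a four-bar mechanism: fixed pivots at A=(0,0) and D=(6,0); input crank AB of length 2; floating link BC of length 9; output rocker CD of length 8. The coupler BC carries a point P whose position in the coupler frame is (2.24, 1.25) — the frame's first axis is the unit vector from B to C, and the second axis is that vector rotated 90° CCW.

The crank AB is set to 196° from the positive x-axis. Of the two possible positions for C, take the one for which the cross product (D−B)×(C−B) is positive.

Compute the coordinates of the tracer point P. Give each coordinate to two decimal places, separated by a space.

-1.88 2.01

A=(0,0), D=(6.00,0)
B = A + 2.00·(cos196°, sin196°) = (-1.9225, -0.5513)
|BD| = 7.9417
circle(B,9.00) ∩ circle(D,8.00): a=5.0411, h=7.4557
  candidates: C₊=(2.5889,7.2363) cross=59.210; C₋=(3.6240,-7.6390) cross=-59.210
  mode + wants cross > 0 → take C=(2.5889,7.2363) (cross=59.210)
ex = (C−B)/|BC| = (0.5013,0.8653); ey = (-0.8653,0.5013)
P = B + 2.24·ex + 1.25·ey = (-1.8813,2.0136)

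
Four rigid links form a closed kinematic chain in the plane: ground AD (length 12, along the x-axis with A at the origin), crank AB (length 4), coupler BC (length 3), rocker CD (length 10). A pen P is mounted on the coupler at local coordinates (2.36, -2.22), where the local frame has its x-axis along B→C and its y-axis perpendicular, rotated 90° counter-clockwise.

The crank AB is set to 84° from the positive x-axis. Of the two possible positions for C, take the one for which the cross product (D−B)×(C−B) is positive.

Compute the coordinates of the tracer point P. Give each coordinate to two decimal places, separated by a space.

A=(0,0), D=(12.00,0)
B = A + 4.00·(cos84°, sin84°) = (0.4181, 3.9781)
|BD| = 12.2460
circle(B,3.00) ∩ circle(D,10.00): a=2.4075, h=1.7899
  candidates: C₊=(3.2765,4.8889) cross=21.919; C₋=(2.1136,1.5032) cross=-21.919
  mode + wants cross > 0 → take C=(3.2765,4.8889) (cross=21.919)
ex = (C−B)/|BC| = (0.9528,0.3036); ey = (-0.3036,0.9528)
P = B + 2.36·ex + -2.22·ey = (3.3407,2.5793)

3.34 2.58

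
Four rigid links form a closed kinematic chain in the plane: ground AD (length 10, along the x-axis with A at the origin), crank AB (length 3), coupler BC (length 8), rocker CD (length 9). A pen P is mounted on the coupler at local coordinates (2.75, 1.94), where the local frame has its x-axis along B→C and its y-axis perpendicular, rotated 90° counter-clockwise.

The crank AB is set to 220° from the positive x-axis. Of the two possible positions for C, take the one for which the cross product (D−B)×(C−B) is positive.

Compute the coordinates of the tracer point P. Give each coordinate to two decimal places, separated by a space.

A=(0,0), D=(10.00,0)
B = A + 3.00·(cos220°, sin220°) = (-2.2981, -1.9284)
|BD| = 12.4484
circle(B,8.00) ∩ circle(D,9.00): a=5.5414, h=5.7700
  candidates: C₊=(2.2825,4.6304) cross=71.827; C₋=(4.0702,-6.7703) cross=-71.827
  mode + wants cross > 0 → take C=(2.2825,4.6304) (cross=71.827)
ex = (C−B)/|BC| = (0.5726,0.8198); ey = (-0.8198,0.5726)
P = B + 2.75·ex + 1.94·ey = (-2.3140,1.4370)

-2.31 1.44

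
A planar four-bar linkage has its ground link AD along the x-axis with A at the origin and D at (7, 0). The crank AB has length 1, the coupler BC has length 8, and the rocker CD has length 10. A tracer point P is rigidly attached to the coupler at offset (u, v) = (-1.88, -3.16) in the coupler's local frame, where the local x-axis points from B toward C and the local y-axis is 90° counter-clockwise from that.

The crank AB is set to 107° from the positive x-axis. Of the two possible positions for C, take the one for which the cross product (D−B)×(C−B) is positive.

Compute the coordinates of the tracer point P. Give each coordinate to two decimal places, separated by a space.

2.21 -1.74

A=(0,0), D=(7.00,0)
B = A + 1.00·(cos107°, sin107°) = (-0.2924, 0.9563)
|BD| = 7.3548
circle(B,8.00) ∩ circle(D,10.00): a=1.2300, h=7.9049
  candidates: C₊=(1.9550,8.6341) cross=58.139; C₋=(-0.1006,-7.0414) cross=-58.139
  mode + wants cross > 0 → take C=(1.9550,8.6341) (cross=58.139)
ex = (C−B)/|BC| = (0.2809,0.9597); ey = (-0.9597,0.2809)
P = B + -1.88·ex + -3.16·ey = (2.2122,-1.7357)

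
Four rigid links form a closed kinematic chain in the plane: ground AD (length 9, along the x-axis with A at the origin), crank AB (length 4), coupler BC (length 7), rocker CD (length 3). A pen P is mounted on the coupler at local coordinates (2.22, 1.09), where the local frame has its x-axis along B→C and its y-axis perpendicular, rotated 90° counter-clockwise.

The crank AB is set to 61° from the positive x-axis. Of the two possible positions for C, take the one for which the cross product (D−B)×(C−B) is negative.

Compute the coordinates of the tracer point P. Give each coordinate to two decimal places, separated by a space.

A=(0,0), D=(9.00,0)
B = A + 4.00·(cos61°, sin61°) = (1.9392, 3.4985)
|BD| = 7.8800
circle(B,7.00) ∩ circle(D,3.00): a=6.4781, h=2.6523
  candidates: C₊=(8.9214,2.9990) cross=20.900; C₋=(6.5663,-1.7542) cross=-20.900
  mode - wants cross < 0 → take C=(6.5663,-1.7542) (cross=-20.900)
ex = (C−B)/|BC| = (0.6610,-0.7504); ey = (0.7504,0.6610)
P = B + 2.22·ex + 1.09·ey = (4.2246,2.5531)

4.22 2.55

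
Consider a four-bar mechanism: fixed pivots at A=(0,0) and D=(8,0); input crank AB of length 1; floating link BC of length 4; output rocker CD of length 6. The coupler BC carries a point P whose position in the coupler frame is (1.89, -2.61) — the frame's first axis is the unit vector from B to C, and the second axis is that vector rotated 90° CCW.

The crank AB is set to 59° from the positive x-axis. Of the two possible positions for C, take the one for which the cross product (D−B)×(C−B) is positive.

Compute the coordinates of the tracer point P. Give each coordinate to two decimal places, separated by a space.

3.70 0.40

A=(0,0), D=(8.00,0)
B = A + 1.00·(cos59°, sin59°) = (0.5150, 0.8572)
|BD| = 7.5339
circle(B,4.00) ∩ circle(D,6.00): a=2.4396, h=3.1699
  candidates: C₊=(3.2995,3.7289) cross=23.882; C₋=(2.5781,-2.5697) cross=-23.882
  mode + wants cross > 0 → take C=(3.2995,3.7289) (cross=23.882)
ex = (C−B)/|BC| = (0.6961,0.7179); ey = (-0.7179,0.6961)
P = B + 1.89·ex + -2.61·ey = (3.7045,0.3972)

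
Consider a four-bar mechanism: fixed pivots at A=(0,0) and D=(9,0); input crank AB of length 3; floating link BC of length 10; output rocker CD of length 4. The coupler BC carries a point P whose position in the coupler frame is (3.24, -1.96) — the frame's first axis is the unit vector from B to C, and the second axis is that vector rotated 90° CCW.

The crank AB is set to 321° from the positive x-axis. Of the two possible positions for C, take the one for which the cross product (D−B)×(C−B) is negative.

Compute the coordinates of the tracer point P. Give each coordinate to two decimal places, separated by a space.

A=(0,0), D=(9.00,0)
B = A + 3.00·(cos321°, sin321°) = (2.3314, -1.8880)
|BD| = 6.9307
circle(B,10.00) ∩ circle(D,4.00): a=9.5254, h=3.0443
  candidates: C₊=(10.6673,3.6360) cross=21.099; C₋=(12.3258,-2.2223) cross=-21.099
  mode - wants cross < 0 → take C=(12.3258,-2.2223) (cross=-21.099)
ex = (C−B)/|BC| = (0.9994,-0.0334); ey = (0.0334,0.9994)
P = B + 3.24·ex + -1.96·ey = (5.5041,-3.9552)

5.50 -3.96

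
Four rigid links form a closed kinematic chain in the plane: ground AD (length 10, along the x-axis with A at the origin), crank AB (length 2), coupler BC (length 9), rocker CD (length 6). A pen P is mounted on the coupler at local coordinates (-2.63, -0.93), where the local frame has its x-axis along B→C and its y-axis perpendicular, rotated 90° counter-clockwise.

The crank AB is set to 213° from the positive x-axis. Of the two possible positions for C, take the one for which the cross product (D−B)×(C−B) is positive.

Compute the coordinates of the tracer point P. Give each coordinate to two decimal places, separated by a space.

-3.28 -3.37

A=(0,0), D=(10.00,0)
B = A + 2.00·(cos213°, sin213°) = (-1.6773, -1.0893)
|BD| = 11.7280
circle(B,9.00) ∩ circle(D,6.00): a=7.7825, h=4.5203
  candidates: C₊=(5.6517,4.1343) cross=53.014; C₋=(6.4913,-4.8672) cross=-53.014
  mode + wants cross > 0 → take C=(5.6517,4.1343) (cross=53.014)
ex = (C−B)/|BC| = (0.8143,0.5804); ey = (-0.5804,0.8143)
P = B + -2.63·ex + -0.93·ey = (-3.2793,-3.3730)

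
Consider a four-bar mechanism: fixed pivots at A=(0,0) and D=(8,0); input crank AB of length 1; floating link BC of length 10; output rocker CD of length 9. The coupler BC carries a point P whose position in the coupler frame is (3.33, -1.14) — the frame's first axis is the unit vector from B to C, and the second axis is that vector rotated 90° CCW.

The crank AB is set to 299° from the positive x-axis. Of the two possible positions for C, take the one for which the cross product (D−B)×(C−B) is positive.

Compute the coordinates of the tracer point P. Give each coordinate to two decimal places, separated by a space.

A=(0,0), D=(8.00,0)
B = A + 1.00·(cos299°, sin299°) = (0.4848, -0.8746)
|BD| = 7.5659
circle(B,10.00) ∩ circle(D,9.00): a=5.0386, h=8.6379
  candidates: C₊=(4.4911,8.2878) cross=65.353; C₋=(6.4882,-8.8721) cross=-65.353
  mode + wants cross > 0 → take C=(4.4911,8.2878) (cross=65.353)
ex = (C−B)/|BC| = (0.4006,0.9162); ey = (-0.9162,0.4006)
P = B + 3.33·ex + -1.14·ey = (2.8634,1.7197)

2.86 1.72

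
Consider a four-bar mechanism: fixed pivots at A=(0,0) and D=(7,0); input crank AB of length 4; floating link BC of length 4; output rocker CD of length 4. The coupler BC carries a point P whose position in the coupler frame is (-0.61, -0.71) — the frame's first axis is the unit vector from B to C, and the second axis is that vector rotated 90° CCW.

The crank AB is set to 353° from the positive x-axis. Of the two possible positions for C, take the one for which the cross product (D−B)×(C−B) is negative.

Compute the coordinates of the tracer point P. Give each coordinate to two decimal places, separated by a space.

A=(0,0), D=(7.00,0)
B = A + 4.00·(cos353°, sin353°) = (3.9702, -0.4875)
|BD| = 3.0688
circle(B,4.00) ∩ circle(D,4.00): a=1.5344, h=3.6940
  candidates: C₊=(4.8983,3.4034) cross=11.336; C₋=(6.0719,-3.8908) cross=-11.336
  mode - wants cross < 0 → take C=(6.0719,-3.8908) (cross=-11.336)
ex = (C−B)/|BC| = (0.5254,-0.8508); ey = (0.8508,0.5254)
P = B + -0.61·ex + -0.71·ey = (3.0456,-0.3415)

3.05 -0.34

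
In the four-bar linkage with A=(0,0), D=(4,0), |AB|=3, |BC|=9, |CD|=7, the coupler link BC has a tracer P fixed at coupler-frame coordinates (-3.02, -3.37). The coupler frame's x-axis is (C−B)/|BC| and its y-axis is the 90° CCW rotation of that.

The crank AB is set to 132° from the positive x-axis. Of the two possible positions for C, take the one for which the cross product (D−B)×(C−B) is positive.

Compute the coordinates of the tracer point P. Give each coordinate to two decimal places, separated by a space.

A=(0,0), D=(4.00,0)
B = A + 3.00·(cos132°, sin132°) = (-2.0074, 2.2294)
|BD| = 6.4077
circle(B,9.00) ∩ circle(D,7.00): a=5.7009, h=6.9642
  candidates: C₊=(5.7603,6.7750) cross=44.625; C₋=(0.9142,-6.2832) cross=-44.625
  mode + wants cross > 0 → take C=(5.7603,6.7750) (cross=44.625)
ex = (C−B)/|BC| = (0.8631,0.5051); ey = (-0.5051,0.8631)
P = B + -3.02·ex + -3.37·ey = (-2.9118,-2.2044)

-2.91 -2.20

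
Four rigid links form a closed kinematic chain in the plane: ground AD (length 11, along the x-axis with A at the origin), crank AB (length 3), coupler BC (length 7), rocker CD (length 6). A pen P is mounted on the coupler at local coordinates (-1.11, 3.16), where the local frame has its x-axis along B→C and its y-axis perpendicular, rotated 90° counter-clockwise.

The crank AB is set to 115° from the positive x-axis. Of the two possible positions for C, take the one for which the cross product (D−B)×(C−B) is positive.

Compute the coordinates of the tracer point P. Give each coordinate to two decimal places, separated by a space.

-2.45 5.85

A=(0,0), D=(11.00,0)
B = A + 3.00·(cos115°, sin115°) = (-1.2679, 2.7189)
|BD| = 12.5655
circle(B,7.00) ∩ circle(D,6.00): a=6.8001, h=1.6611
  candidates: C₊=(5.7305,2.8693) cross=20.872; C₋=(5.0117,-0.3742) cross=-20.872
  mode + wants cross > 0 → take C=(5.7305,2.8693) (cross=20.872)
ex = (C−B)/|BC| = (0.9998,0.0215); ey = (-0.0215,0.9998)
P = B + -1.11·ex + 3.16·ey = (-2.4455,5.8544)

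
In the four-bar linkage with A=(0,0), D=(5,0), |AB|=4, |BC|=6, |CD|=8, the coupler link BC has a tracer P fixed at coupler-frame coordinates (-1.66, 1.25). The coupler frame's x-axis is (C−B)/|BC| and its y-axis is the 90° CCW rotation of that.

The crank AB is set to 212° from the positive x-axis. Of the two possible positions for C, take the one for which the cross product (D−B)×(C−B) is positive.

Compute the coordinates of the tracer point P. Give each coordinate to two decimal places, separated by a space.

A=(0,0), D=(5.00,0)
B = A + 4.00·(cos212°, sin212°) = (-3.3922, -2.1197)
|BD| = 8.6557
circle(B,6.00) ∩ circle(D,8.00): a=2.7104, h=5.3529
  candidates: C₊=(-2.0751,3.7340) cross=46.333; C₋=(0.5466,-6.6458) cross=-46.333
  mode + wants cross > 0 → take C=(-2.0751,3.7340) (cross=46.333)
ex = (C−B)/|BC| = (0.2195,0.9756); ey = (-0.9756,0.2195)
P = B + -1.66·ex + 1.25·ey = (-4.9761,-3.4648)

-4.98 -3.46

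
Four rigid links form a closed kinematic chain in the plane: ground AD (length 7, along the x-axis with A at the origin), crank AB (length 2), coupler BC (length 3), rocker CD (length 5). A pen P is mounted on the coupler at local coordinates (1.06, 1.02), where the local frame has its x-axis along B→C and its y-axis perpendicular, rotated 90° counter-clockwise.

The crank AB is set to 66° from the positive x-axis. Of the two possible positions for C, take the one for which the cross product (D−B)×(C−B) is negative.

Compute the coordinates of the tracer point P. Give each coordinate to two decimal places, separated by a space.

A=(0,0), D=(7.00,0)
B = A + 2.00·(cos66°, sin66°) = (0.8135, 1.8271)
|BD| = 6.4507
circle(B,3.00) ∩ circle(D,5.00): a=1.9852, h=2.2492
  candidates: C₊=(3.3544,3.4220) cross=14.509; C₋=(2.0803,-0.8923) cross=-14.509
  mode - wants cross < 0 → take C=(2.0803,-0.8923) (cross=-14.509)
ex = (C−B)/|BC| = (0.4223,-0.9065); ey = (0.9065,0.4223)
P = B + 1.06·ex + 1.02·ey = (2.1857,1.2969)

2.19 1.30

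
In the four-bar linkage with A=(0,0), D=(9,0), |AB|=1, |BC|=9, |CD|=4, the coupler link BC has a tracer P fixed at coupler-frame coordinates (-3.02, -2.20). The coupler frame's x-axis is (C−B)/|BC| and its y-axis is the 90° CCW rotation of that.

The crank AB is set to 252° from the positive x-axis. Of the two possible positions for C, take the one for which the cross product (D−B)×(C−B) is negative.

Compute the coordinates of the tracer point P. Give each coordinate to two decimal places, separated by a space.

A=(0,0), D=(9.00,0)
B = A + 1.00·(cos252°, sin252°) = (-0.3090, -0.9511)
|BD| = 9.3575
circle(B,9.00) ∩ circle(D,4.00): a=8.1519, h=3.8140
  candidates: C₊=(7.4130,3.6717) cross=35.689; C₋=(8.1883,-3.9168) cross=-35.689
  mode - wants cross < 0 → take C=(8.1883,-3.9168) (cross=-35.689)
ex = (C−B)/|BC| = (0.9441,-0.3295); ey = (0.3295,0.9441)
P = B + -3.02·ex + -2.20·ey = (-3.8853,-2.0330)

-3.89 -2.03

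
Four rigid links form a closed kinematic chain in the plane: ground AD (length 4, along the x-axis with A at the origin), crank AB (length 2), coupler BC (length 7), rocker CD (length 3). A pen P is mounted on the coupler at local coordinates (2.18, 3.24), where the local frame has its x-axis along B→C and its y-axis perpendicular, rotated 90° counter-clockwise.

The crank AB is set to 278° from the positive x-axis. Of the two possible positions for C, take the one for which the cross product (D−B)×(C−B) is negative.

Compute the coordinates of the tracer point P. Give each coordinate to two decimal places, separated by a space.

A=(0,0), D=(4.00,0)
B = A + 2.00·(cos278°, sin278°) = (0.2783, -1.9805)
|BD| = 4.2158
circle(B,7.00) ∩ circle(D,3.00): a=6.8519, h=1.4321
  candidates: C₊=(5.6543,2.5026) cross=6.038; C₋=(6.9999,-0.0258) cross=-6.038
  mode - wants cross < 0 → take C=(6.9999,-0.0258) (cross=-6.038)
ex = (C−B)/|BC| = (0.9602,0.2792); ey = (-0.2792,0.9602)
P = B + 2.18·ex + 3.24·ey = (1.4669,1.7393)

1.47 1.74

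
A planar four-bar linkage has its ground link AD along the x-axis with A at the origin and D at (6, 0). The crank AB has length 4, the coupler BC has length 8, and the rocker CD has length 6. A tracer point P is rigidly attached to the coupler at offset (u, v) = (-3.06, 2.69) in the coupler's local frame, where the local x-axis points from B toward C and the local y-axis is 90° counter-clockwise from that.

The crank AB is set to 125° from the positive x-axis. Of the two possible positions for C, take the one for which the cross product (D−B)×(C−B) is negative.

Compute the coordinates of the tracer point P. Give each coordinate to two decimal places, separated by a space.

-1.31 7.23

A=(0,0), D=(6.00,0)
B = A + 4.00·(cos125°, sin125°) = (-2.2943, 3.2766)
|BD| = 8.9181
circle(B,8.00) ∩ circle(D,6.00): a=6.0289, h=5.2586
  candidates: C₊=(5.2450,5.9523) cross=46.896; C₋=(1.3808,-3.8293) cross=-46.896
  mode - wants cross < 0 → take C=(1.3808,-3.8293) (cross=-46.896)
ex = (C−B)/|BC| = (0.4594,-0.8882); ey = (0.8882,0.4594)
P = B + -3.06·ex + 2.69·ey = (-1.3107,7.2304)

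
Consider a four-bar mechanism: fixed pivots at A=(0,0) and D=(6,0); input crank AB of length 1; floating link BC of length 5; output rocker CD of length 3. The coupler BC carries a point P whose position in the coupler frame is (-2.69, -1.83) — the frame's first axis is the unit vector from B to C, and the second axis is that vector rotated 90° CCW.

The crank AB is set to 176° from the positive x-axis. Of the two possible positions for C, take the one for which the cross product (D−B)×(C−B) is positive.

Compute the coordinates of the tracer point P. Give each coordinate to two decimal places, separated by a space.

-2.84 -2.61

A=(0,0), D=(6.00,0)
B = A + 1.00·(cos176°, sin176°) = (-0.9976, 0.0698)
|BD| = 6.9979
circle(B,5.00) ∩ circle(D,3.00): a=4.6422, h=1.8575
  candidates: C₊=(3.6629,1.8809) cross=12.999; C₋=(3.6258,-1.8340) cross=-12.999
  mode + wants cross > 0 → take C=(3.6629,1.8809) (cross=12.999)
ex = (C−B)/|BC| = (0.9321,0.3622); ey = (-0.3622,0.9321)
P = B + -2.69·ex + -1.83·ey = (-2.8420,-2.6104)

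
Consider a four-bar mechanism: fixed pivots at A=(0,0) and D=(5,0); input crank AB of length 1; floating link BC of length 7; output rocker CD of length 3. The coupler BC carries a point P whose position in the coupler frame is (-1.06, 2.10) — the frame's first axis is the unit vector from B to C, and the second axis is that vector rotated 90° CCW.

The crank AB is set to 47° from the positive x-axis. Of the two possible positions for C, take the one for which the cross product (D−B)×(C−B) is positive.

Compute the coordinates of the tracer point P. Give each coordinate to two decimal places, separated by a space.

-0.58 2.72

A=(0,0), D=(5.00,0)
B = A + 1.00·(cos47°, sin47°) = (0.6820, 0.7314)
|BD| = 4.3795
circle(B,7.00) ∩ circle(D,3.00): a=6.7565, h=1.8303
  candidates: C₊=(7.6493,1.4076) cross=8.016; C₋=(7.0380,-2.2015) cross=-8.016
  mode + wants cross > 0 → take C=(7.6493,1.4076) (cross=8.016)
ex = (C−B)/|BC| = (0.9953,0.0966); ey = (-0.0966,0.9953)
P = B + -1.06·ex + 2.10·ey = (-0.5759,2.7191)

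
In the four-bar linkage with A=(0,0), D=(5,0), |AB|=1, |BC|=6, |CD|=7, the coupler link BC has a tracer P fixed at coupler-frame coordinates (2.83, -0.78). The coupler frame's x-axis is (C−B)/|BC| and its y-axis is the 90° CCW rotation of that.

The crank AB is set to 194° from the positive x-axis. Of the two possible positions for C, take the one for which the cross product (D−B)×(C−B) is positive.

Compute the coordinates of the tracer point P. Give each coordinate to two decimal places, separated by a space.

A=(0,0), D=(5.00,0)
B = A + 1.00·(cos194°, sin194°) = (-0.9703, -0.2419)
|BD| = 5.9752
circle(B,6.00) ∩ circle(D,7.00): a=1.8998, h=5.6913
  candidates: C₊=(0.6975,5.5216) cross=34.007; C₋=(1.1583,-5.8516) cross=-34.007
  mode + wants cross > 0 → take C=(0.6975,5.5216) (cross=34.007)
ex = (C−B)/|BC| = (0.2780,0.9606); ey = (-0.9606,0.2780)
P = B + 2.83·ex + -0.78·ey = (0.5656,2.2597)

0.57 2.26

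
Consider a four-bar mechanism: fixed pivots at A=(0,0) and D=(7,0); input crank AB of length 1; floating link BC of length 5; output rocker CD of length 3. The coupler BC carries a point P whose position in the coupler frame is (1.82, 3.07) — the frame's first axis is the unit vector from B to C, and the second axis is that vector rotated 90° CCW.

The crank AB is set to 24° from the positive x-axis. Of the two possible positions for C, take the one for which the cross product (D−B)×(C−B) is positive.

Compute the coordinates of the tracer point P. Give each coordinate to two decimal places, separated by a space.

1.24 3.96

A=(0,0), D=(7.00,0)
B = A + 1.00·(cos24°, sin24°) = (0.9135, 0.4067)
|BD| = 6.1000
circle(B,5.00) ∩ circle(D,3.00): a=4.3615, h=2.4449
  candidates: C₊=(5.4283,2.5554) cross=14.914; C₋=(5.1023,-2.3235) cross=-14.914
  mode + wants cross > 0 → take C=(5.4283,2.5554) (cross=14.914)
ex = (C−B)/|BC| = (0.9030,0.4297); ey = (-0.4297,0.9030)
P = B + 1.82·ex + 3.07·ey = (1.2377,3.9609)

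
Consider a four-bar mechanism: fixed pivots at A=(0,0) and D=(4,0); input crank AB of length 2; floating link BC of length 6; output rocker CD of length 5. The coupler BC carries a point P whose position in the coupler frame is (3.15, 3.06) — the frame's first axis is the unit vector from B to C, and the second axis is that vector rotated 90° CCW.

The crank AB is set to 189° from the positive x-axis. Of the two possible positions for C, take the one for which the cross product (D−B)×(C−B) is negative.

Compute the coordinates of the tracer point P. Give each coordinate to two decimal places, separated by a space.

2.41 -0.48

A=(0,0), D=(4.00,0)
B = A + 2.00·(cos189°, sin189°) = (-1.9754, -0.3129)
|BD| = 5.9836
circle(B,6.00) ∩ circle(D,5.00): a=3.9110, h=4.5502
  candidates: C₊=(1.6923,4.4356) cross=27.226; C₋=(2.1682,-4.6524) cross=-27.226
  mode - wants cross < 0 → take C=(2.1682,-4.6524) (cross=-27.226)
ex = (C−B)/|BC| = (0.6906,-0.7232); ey = (0.7232,0.6906)
P = B + 3.15·ex + 3.06·ey = (2.4131,-0.4779)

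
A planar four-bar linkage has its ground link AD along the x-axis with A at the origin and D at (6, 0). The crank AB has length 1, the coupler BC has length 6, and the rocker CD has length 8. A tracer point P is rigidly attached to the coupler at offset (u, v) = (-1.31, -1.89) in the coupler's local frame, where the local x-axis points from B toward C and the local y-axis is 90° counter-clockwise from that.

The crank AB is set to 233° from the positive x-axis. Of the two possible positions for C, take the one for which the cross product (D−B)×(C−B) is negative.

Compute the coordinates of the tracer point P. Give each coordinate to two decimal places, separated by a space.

A=(0,0), D=(6.00,0)
B = A + 1.00·(cos233°, sin233°) = (-0.6018, -0.7986)
|BD| = 6.6499
circle(B,6.00) ∩ circle(D,8.00): a=1.2197, h=5.8747
  candidates: C₊=(-0.0965,5.1800) cross=39.067; C₋=(1.3146,-6.4844) cross=-39.067
  mode - wants cross < 0 → take C=(1.3146,-6.4844) (cross=-39.067)
ex = (C−B)/|BC| = (0.3194,-0.9476); ey = (0.9476,0.3194)
P = B + -1.31·ex + -1.89·ey = (-2.8112,-0.1609)

-2.81 -0.16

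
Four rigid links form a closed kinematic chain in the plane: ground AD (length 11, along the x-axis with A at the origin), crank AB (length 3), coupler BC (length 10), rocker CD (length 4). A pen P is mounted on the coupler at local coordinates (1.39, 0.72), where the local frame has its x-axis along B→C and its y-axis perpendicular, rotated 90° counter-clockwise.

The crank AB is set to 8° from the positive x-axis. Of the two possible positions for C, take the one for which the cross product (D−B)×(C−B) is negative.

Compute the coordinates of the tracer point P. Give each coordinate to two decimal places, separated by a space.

4.54 0.47

A=(0,0), D=(11.00,0)
B = A + 3.00·(cos8°, sin8°) = (2.9708, 0.4175)
|BD| = 8.0400
circle(B,10.00) ∩ circle(D,4.00): a=9.2439, h=3.8146
  candidates: C₊=(12.4003,3.7469) cross=30.669; C₋=(12.0041,-3.8719) cross=-30.669
  mode - wants cross < 0 → take C=(12.0041,-3.8719) (cross=-30.669)
ex = (C−B)/|BC| = (0.9033,-0.4289); ey = (0.4289,0.9033)
P = B + 1.39·ex + 0.72·ey = (4.5353,0.4717)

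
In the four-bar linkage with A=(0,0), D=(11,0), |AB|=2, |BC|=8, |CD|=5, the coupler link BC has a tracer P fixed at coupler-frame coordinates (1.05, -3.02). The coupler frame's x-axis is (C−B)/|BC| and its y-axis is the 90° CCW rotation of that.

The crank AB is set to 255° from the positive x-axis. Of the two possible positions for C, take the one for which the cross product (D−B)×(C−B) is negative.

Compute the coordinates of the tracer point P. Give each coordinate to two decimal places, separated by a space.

A=(0,0), D=(11.00,0)
B = A + 2.00·(cos255°, sin255°) = (-0.5176, -1.9319)
|BD| = 11.6785
circle(B,8.00) ∩ circle(D,5.00): a=7.5090, h=2.7595
  candidates: C₊=(6.4314,2.0318) cross=32.227; C₋=(7.3444,-3.4112) cross=-32.227
  mode - wants cross < 0 → take C=(7.3444,-3.4112) (cross=-32.227)
ex = (C−B)/|BC| = (0.9828,-0.1849); ey = (0.1849,0.9828)
P = B + 1.05·ex + -3.02·ey = (-0.0442,-5.0939)

-0.04 -5.09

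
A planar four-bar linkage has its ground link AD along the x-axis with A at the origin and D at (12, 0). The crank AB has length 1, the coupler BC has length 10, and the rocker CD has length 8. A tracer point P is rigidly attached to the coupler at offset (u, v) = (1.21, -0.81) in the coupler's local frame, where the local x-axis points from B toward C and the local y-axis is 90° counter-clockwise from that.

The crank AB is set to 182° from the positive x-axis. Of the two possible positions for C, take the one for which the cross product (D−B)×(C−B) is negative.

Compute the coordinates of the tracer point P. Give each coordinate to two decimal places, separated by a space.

A=(0,0), D=(12.00,0)
B = A + 1.00·(cos182°, sin182°) = (-0.9994, -0.0349)
|BD| = 12.9994
circle(B,10.00) ∩ circle(D,8.00): a=7.8844, h=6.1511
  candidates: C₊=(6.8685,6.1374) cross=79.961; C₋=(6.9015,-6.1648) cross=-79.961
  mode - wants cross < 0 → take C=(6.9015,-6.1648) (cross=-79.961)
ex = (C−B)/|BC| = (0.7901,-0.6130); ey = (0.6130,0.7901)
P = B + 1.21·ex + -0.81·ey = (-0.5399,-1.4166)

-0.54 -1.42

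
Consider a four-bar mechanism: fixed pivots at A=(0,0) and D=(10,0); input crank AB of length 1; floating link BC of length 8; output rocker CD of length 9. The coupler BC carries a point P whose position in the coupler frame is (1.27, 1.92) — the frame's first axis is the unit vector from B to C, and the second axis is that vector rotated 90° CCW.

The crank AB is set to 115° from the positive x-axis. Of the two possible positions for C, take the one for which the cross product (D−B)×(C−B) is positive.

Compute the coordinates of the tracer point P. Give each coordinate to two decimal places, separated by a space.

A=(0,0), D=(10.00,0)
B = A + 1.00·(cos115°, sin115°) = (-0.4226, 0.9063)
|BD| = 10.4619
circle(B,8.00) ∩ circle(D,9.00): a=4.4185, h=6.6691
  candidates: C₊=(4.5570,7.1676) cross=69.772; C₋=(3.4015,-6.1205) cross=-69.772
  mode + wants cross > 0 → take C=(4.5570,7.1676) (cross=69.772)
ex = (C−B)/|BC| = (0.6225,0.7827); ey = (-0.7827,0.6225)
P = B + 1.27·ex + 1.92·ey = (-1.1348,3.0954)

-1.13 3.10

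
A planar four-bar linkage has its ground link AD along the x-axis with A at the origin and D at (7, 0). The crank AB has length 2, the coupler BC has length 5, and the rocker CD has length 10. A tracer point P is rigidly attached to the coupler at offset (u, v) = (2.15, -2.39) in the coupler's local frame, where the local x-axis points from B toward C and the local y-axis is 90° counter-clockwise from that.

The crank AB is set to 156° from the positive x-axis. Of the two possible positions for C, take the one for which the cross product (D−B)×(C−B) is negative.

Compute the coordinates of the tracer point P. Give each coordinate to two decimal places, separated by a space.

A=(0,0), D=(7.00,0)
B = A + 2.00·(cos156°, sin156°) = (-1.8271, 0.8135)
|BD| = 8.8645
circle(B,5.00) ∩ circle(D,10.00): a=0.2019, h=4.9959
  candidates: C₊=(-1.1676,5.7698) cross=44.286; C₋=(-2.0845,-4.1799) cross=-44.286
  mode - wants cross < 0 → take C=(-2.0845,-4.1799) (cross=-44.286)
ex = (C−B)/|BC| = (-0.0515,-0.9987); ey = (0.9987,-0.0515)
P = B + 2.15·ex + -2.39·ey = (-4.3246,-1.2106)

-4.32 -1.21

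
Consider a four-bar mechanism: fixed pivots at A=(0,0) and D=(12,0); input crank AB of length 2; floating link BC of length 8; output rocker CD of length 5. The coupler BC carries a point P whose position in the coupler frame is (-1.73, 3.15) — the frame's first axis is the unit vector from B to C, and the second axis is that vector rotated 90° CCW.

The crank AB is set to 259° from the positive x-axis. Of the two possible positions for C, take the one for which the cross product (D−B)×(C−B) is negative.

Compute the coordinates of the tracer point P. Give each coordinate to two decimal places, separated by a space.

-1.94 1.27

A=(0,0), D=(12.00,0)
B = A + 2.00·(cos259°, sin259°) = (-0.3816, -1.9633)
|BD| = 12.5363
circle(B,8.00) ∩ circle(D,5.00): a=7.8236, h=1.6706
  candidates: C₊=(7.0839,0.9119) cross=20.943; C₋=(7.6071,-2.3880) cross=-20.943
  mode - wants cross < 0 → take C=(7.6071,-2.3880) (cross=-20.943)
ex = (C−B)/|BC| = (0.9986,-0.0531); ey = (0.0531,0.9986)
P = B + -1.73·ex + 3.15·ey = (-1.9419,1.2741)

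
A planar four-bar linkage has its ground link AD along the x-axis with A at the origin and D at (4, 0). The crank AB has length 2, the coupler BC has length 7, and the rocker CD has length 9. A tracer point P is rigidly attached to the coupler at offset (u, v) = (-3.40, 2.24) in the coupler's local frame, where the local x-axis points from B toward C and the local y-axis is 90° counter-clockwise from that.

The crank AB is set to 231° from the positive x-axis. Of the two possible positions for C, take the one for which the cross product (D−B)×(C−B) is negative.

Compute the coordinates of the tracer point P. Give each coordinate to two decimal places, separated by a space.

0.02 2.31

A=(0,0), D=(4.00,0)
B = A + 2.00·(cos231°, sin231°) = (-1.2586, -1.5543)
|BD| = 5.4835
circle(B,7.00) ∩ circle(D,9.00): a=-0.1761, h=6.9978
  candidates: C₊=(-3.4110,5.1066) cross=38.373; C₋=(0.5560,-8.3150) cross=-38.373
  mode - wants cross < 0 → take C=(0.5560,-8.3150) (cross=-38.373)
ex = (C−B)/|BC| = (0.2592,-0.9658); ey = (0.9658,0.2592)
P = B + -3.40·ex + 2.24·ey = (0.0234,2.3102)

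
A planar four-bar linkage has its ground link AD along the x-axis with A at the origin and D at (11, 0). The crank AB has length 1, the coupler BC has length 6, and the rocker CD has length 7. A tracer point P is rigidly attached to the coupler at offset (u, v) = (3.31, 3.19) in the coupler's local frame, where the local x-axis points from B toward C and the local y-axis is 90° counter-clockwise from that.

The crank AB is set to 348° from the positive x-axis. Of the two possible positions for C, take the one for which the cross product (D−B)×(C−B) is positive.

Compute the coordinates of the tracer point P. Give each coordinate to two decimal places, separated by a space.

1.10 4.39

A=(0,0), D=(11.00,0)
B = A + 1.00·(cos348°, sin348°) = (0.9781, -0.2079)
|BD| = 10.0240
circle(B,6.00) ∩ circle(D,7.00): a=4.3636, h=4.1182
  candidates: C₊=(5.2554,3.9999) cross=41.281; C₋=(5.4262,-4.2347) cross=-41.281
  mode + wants cross > 0 → take C=(5.2554,3.9999) (cross=41.281)
ex = (C−B)/|BC| = (0.7129,0.7013); ey = (-0.7013,0.7129)
P = B + 3.31·ex + 3.19·ey = (1.1006,4.3874)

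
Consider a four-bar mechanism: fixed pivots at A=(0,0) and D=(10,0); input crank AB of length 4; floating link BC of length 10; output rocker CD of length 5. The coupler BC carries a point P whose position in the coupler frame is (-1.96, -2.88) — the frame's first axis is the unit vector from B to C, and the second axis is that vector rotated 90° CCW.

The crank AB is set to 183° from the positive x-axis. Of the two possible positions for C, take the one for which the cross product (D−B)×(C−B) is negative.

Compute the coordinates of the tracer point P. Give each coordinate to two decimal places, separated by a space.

A=(0,0), D=(10.00,0)
B = A + 4.00·(cos183°, sin183°) = (-3.9945, -0.2093)
|BD| = 13.9961
circle(B,10.00) ∩ circle(D,5.00): a=9.6774, h=2.5197
  candidates: C₊=(5.6441,2.4548) cross=35.265; C₋=(5.7194,-2.5840) cross=-35.265
  mode - wants cross < 0 → take C=(5.7194,-2.5840) (cross=-35.265)
ex = (C−B)/|BC| = (0.9714,-0.2375); ey = (0.2375,0.9714)
P = B + -1.96·ex + -2.88·ey = (-6.5823,-2.5415)

-6.58 -2.54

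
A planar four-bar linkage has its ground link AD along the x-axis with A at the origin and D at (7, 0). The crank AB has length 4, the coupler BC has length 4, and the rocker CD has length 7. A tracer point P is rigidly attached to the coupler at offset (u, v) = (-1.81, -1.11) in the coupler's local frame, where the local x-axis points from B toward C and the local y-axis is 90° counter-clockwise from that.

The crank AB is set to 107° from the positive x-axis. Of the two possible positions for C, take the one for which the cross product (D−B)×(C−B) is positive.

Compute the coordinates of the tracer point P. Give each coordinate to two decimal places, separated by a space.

-2.41 2.10

A=(0,0), D=(7.00,0)
B = A + 4.00·(cos107°, sin107°) = (-1.1695, 3.8252)
|BD| = 9.0207
circle(B,4.00) ∩ circle(D,7.00): a=2.6812, h=2.9683
  candidates: C₊=(2.5175,5.3765) cross=26.777; C₋=(0.0000,0.0000) cross=-26.777
  mode + wants cross > 0 → take C=(2.5175,5.3765) (cross=26.777)
ex = (C−B)/|BC| = (0.9217,0.3878); ey = (-0.3878,0.9217)
P = B + -1.81·ex + -1.11·ey = (-2.4073,2.1001)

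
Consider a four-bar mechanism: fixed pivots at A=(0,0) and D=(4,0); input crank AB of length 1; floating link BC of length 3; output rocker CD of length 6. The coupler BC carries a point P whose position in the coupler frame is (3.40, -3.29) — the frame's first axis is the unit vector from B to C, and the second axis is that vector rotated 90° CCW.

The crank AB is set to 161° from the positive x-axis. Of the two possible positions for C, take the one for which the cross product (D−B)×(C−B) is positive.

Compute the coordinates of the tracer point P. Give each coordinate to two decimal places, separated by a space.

A=(0,0), D=(4.00,0)
B = A + 1.00·(cos161°, sin161°) = (-0.9455, 0.3256)
|BD| = 4.9562
circle(B,3.00) ∩ circle(D,6.00): a=-0.2457, h=2.9899
  candidates: C₊=(-0.9943,3.3252) cross=14.819; C₋=(-1.3871,-2.6418) cross=-14.819
  mode + wants cross > 0 → take C=(-0.9943,3.3252) (cross=14.819)
ex = (C−B)/|BC| = (-0.0163,0.9999); ey = (-0.9999,-0.0163)
P = B + 3.40·ex + -3.29·ey = (2.2887,3.7786)

2.29 3.78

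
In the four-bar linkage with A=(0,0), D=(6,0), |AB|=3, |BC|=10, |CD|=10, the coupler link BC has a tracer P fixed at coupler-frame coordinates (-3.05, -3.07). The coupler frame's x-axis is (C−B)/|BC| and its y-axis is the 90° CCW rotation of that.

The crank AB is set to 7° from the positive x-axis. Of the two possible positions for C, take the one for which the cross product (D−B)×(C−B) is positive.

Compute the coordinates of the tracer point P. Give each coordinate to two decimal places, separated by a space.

A=(0,0), D=(6.00,0)
B = A + 3.00·(cos7°, sin7°) = (2.9776, 0.3656)
|BD| = 3.0444
circle(B,10.00) ∩ circle(D,10.00): a=1.5222, h=9.8835
  candidates: C₊=(5.6757,9.9947) cross=30.089; C₋=(3.3019,-9.6291) cross=-30.089
  mode + wants cross > 0 → take C=(5.6757,9.9947) (cross=30.089)
ex = (C−B)/|BC| = (0.2698,0.9629); ey = (-0.9629,0.2698)
P = B + -3.05·ex + -3.07·ey = (5.1109,-3.3996)

5.11 -3.40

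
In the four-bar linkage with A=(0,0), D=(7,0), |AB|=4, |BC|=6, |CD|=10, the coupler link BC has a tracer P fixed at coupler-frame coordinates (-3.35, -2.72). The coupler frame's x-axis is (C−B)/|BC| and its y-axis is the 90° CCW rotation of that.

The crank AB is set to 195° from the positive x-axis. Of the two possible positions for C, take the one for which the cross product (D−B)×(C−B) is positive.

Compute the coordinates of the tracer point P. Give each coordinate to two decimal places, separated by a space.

-2.41 -5.10

A=(0,0), D=(7.00,0)
B = A + 4.00·(cos195°, sin195°) = (-3.8637, -1.0353)
|BD| = 10.9129
circle(B,6.00) ∩ circle(D,10.00): a=2.5242, h=5.4432
  candidates: C₊=(-1.8673,4.6229) cross=59.401; C₋=(-0.8345,-6.2145) cross=-59.401
  mode + wants cross > 0 → take C=(-1.8673,4.6229) (cross=59.401)
ex = (C−B)/|BC| = (0.3327,0.9430); ey = (-0.9430,0.3327)
P = B + -3.35·ex + -2.72·ey = (-2.4133,-5.0994)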